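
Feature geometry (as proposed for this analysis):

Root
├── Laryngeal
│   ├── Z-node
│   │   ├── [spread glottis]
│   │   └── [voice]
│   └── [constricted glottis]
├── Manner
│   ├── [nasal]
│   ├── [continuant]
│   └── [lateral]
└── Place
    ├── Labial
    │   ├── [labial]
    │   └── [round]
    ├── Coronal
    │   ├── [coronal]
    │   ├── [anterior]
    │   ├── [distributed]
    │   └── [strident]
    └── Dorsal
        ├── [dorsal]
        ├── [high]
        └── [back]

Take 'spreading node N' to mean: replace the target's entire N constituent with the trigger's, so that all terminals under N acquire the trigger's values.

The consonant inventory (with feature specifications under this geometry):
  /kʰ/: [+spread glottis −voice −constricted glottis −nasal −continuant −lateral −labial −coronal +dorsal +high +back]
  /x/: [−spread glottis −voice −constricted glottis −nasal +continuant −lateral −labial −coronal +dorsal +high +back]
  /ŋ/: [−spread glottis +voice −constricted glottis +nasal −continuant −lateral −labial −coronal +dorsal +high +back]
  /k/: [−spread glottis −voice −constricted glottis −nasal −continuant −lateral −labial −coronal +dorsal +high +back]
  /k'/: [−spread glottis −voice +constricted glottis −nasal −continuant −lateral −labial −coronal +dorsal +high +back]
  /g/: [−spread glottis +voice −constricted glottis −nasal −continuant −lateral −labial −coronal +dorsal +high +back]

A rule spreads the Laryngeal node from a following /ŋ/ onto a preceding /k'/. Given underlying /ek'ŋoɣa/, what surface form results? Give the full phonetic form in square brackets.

Laryngeal immediately or transitively dominates [spread glottis], [voice], [constricted glottis].
The target acquires /ŋ/'s values for everything under Laryngeal — [−spread glottis], [+voice], [−constricted glottis] — while keeping its own [nasal], [continuant], [lateral], ….
This feature bundle is that of [g], so /ek'ŋoɣa/ surfaces as [egŋoɣa].

[egŋoɣa]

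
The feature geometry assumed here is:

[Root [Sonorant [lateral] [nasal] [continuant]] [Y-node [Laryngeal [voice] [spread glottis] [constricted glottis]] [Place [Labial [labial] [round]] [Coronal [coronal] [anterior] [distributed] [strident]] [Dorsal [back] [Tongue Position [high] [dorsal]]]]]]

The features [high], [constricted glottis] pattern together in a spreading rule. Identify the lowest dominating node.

Y-node

[high] lies under Tongue Position (below Y-node).
[constricted glottis]: Root → Y-node → Laryngeal → [constricted glottis].
The lowest node appearing on every path is Y-node; each proper daughter of Y-node fails to dominate at least one of the listed features.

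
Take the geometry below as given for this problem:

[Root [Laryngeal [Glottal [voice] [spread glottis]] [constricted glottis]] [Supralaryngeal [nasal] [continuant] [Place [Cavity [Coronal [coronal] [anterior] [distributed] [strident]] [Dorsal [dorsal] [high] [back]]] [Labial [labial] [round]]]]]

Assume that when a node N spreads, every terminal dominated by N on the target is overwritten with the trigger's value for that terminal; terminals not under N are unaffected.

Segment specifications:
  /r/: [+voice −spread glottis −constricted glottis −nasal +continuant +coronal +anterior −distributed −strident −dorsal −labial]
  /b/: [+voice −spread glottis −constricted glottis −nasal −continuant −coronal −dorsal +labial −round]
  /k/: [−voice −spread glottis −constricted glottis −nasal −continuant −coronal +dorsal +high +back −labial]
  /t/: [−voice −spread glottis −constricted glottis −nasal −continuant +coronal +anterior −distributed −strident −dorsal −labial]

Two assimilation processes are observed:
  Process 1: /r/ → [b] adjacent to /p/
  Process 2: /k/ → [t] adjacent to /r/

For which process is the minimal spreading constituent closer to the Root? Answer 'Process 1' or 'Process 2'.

Process 1: the features that change are [continuant], [labial], [round], [coronal], [anterior], [distributed], [strident]; the minimal node is Supralaryngeal (depth 1).
In Process 2, [coronal], [anterior], [distributed], [strident], [dorsal], [high], [back] change, so the minimal spreading node is Cavity at depth 3.
Supralaryngeal is closer to Root than Cavity, so Process 1 spreads the higher node.

Process 1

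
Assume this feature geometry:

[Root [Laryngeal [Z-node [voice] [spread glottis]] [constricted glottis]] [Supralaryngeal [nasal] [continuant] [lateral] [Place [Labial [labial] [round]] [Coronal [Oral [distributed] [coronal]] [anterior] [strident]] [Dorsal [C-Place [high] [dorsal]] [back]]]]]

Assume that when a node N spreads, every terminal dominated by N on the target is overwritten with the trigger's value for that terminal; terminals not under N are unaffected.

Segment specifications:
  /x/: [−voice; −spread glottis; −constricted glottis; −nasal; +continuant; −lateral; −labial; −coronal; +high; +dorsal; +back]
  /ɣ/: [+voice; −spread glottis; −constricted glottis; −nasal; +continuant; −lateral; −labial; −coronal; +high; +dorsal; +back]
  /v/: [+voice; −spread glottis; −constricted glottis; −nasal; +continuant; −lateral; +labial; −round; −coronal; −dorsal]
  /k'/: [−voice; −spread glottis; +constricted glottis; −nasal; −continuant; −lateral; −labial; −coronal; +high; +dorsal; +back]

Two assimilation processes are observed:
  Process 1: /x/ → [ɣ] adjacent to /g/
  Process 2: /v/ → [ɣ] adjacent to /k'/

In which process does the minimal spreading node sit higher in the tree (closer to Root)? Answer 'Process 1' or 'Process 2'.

In Process 1, [voice] changes, so the minimal spreading node is [voice] at depth 3.
Process 2 alters [labial], [round], [dorsal], [high], [back]; the lowest common ancestor is Place (depth 2 from Root).
Depth 2 < depth 3; Process 2 involves the structurally higher constituent Place.

Process 2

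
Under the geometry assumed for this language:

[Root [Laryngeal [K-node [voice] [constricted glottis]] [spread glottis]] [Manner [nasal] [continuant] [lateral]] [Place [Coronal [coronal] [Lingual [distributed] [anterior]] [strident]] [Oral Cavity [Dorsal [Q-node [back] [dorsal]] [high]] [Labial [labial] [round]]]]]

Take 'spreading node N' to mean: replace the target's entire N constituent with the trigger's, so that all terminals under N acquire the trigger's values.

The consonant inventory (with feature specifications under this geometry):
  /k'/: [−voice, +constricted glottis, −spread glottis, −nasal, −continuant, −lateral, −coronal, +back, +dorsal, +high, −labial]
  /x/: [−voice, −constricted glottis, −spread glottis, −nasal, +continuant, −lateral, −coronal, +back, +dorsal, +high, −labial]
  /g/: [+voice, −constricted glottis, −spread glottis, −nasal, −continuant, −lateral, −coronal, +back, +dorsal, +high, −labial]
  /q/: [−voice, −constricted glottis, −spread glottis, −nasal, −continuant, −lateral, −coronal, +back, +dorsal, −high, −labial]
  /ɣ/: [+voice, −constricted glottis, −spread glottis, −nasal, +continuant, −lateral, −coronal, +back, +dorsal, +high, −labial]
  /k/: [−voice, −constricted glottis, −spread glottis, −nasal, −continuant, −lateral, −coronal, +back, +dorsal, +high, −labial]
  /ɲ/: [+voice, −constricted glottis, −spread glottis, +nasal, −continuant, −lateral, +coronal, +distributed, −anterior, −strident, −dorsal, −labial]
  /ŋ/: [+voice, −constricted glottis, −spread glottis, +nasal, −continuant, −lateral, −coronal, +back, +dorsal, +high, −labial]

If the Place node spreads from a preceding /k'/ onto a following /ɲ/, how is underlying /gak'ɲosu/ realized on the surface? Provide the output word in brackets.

Place immediately or transitively dominates [coronal], [distributed], [anterior], [strident], [back], [dorsal], [high], [labial], [round].
After delinking /ɲ/'s Place and linking /k'/'s, the affected terminals become [−coronal], [+back], [+dorsal], [+high], [−labial]; [voice], [constricted glottis], [spread glottis], … (outside Place) are retained from /ɲ/.
The resulting bundle matches /ŋ/ in the inventory; substituting it for /ɲ/ gives [gak'ŋosu].

[gak'ŋosu]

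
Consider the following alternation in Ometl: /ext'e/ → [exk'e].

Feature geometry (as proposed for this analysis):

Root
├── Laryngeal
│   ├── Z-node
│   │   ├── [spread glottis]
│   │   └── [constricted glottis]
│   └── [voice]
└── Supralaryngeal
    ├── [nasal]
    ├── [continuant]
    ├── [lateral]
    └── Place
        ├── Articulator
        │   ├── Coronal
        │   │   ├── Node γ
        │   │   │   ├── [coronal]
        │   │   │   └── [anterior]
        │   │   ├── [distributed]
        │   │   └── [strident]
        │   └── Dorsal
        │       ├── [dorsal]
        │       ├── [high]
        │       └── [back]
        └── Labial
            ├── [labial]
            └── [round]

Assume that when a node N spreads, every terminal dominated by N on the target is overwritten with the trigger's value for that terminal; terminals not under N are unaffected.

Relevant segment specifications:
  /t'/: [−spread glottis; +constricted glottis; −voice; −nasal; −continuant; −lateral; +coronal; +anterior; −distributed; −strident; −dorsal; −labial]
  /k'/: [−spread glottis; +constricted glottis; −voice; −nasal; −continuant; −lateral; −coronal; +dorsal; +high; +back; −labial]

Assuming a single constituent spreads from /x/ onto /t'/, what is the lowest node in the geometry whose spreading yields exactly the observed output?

Articulator

/t'/ and [k'] differ in [coronal], [anterior], [distributed], [strident], [dorsal], [high], [back]; every other specified feature is identical.
Tracing each changed feature up the tree, the paths first meet at Articulator; any lower node misses at least one of them.
Delinking /t'/'s Articulator and associating /x/'s Articulator gives precisely the feature bundle of [k'].
Features on which the two segments disagree outside Articulator, such as [continuant], [constricted glottis], are unchanged — nothing dominating them spread, and Articulator is the minimal sufficient constituent.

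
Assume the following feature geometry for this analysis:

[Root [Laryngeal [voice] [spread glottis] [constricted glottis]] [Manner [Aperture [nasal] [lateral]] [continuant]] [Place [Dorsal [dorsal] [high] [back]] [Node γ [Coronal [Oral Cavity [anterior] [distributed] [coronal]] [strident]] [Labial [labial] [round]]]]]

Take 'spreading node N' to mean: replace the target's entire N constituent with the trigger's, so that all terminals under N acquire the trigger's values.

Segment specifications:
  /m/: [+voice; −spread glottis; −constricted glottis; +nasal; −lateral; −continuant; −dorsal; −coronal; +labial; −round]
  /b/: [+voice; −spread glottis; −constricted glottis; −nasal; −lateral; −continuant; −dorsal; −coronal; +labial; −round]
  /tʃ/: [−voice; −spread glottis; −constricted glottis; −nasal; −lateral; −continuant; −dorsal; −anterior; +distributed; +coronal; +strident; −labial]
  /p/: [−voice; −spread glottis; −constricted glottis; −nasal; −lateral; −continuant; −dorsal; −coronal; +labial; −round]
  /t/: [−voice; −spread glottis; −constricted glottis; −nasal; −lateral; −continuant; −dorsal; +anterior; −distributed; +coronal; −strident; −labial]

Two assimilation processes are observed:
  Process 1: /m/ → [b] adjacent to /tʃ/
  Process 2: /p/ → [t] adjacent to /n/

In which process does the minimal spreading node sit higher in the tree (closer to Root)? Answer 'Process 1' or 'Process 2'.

In Process 1, [nasal] changes, so the minimal spreading node is [nasal] at depth 3.
In Process 2, [labial], [round], [coronal], [anterior], [distributed], [strident] change, so the minimal spreading node is Node γ at depth 2.
Node γ (depth 2) sits above [nasal] (depth 3), making Process 2 the one with the higher spreading node.

Process 2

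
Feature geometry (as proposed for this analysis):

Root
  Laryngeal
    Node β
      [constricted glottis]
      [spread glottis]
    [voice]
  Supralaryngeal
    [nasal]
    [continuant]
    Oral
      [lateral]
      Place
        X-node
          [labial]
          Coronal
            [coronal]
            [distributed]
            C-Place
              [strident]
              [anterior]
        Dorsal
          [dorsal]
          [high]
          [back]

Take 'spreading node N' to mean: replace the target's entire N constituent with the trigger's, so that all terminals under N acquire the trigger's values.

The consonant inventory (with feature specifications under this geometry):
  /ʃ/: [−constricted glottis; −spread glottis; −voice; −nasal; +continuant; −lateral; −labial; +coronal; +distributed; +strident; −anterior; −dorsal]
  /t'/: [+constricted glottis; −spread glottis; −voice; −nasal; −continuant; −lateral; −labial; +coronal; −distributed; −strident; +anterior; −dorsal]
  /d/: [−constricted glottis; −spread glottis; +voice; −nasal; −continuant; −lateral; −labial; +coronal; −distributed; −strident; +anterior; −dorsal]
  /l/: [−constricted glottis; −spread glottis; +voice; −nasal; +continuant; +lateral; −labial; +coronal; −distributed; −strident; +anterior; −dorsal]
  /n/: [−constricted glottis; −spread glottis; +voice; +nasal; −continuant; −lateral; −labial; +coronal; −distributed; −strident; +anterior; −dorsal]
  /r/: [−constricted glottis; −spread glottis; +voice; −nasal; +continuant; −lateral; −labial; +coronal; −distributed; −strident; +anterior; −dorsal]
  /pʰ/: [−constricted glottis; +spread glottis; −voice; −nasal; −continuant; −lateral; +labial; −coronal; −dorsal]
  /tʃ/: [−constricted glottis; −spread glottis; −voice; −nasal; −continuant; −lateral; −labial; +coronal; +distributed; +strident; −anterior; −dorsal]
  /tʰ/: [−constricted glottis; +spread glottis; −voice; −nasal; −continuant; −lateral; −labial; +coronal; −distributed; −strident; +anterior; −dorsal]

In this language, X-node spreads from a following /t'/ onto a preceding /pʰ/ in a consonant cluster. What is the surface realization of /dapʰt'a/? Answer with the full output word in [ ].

X-node immediately or transitively dominates [labial], [coronal], [distributed], [strident], [anterior].
Spreading X-node from /t'/ onto /pʰ/ replaces those values with /t'/'s: [−labial], [+coronal], [−distributed], [−strident], [+anterior]. Features outside X-node ([constricted glottis], [spread glottis], [voice], …) stay as in /pʰ/.
Among the inventory, only /tʰ/ has exactly this specification, giving the surface form [datʰt'a].

[datʰt'a]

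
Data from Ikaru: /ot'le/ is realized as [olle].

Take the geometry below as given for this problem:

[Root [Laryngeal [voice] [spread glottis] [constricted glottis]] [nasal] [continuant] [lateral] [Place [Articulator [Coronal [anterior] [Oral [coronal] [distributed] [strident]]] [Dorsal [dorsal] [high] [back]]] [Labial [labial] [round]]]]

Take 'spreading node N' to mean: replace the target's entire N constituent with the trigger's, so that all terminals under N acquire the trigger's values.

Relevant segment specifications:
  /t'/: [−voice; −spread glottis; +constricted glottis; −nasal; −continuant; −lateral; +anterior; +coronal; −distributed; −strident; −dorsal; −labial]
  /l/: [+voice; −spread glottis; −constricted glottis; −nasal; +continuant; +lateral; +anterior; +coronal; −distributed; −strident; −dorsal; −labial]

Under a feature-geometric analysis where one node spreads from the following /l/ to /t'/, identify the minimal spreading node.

/t'/ and [l] differ in [voice], [constricted glottis], [continuant], [lateral]; every other specified feature is identical.
The smallest constituent containing every changed terminal is Root — each of its daughters lacks at least one of the affected features.
If Root spreads, every terminal under it takes /l/'s value, producing [l] as observed.

Root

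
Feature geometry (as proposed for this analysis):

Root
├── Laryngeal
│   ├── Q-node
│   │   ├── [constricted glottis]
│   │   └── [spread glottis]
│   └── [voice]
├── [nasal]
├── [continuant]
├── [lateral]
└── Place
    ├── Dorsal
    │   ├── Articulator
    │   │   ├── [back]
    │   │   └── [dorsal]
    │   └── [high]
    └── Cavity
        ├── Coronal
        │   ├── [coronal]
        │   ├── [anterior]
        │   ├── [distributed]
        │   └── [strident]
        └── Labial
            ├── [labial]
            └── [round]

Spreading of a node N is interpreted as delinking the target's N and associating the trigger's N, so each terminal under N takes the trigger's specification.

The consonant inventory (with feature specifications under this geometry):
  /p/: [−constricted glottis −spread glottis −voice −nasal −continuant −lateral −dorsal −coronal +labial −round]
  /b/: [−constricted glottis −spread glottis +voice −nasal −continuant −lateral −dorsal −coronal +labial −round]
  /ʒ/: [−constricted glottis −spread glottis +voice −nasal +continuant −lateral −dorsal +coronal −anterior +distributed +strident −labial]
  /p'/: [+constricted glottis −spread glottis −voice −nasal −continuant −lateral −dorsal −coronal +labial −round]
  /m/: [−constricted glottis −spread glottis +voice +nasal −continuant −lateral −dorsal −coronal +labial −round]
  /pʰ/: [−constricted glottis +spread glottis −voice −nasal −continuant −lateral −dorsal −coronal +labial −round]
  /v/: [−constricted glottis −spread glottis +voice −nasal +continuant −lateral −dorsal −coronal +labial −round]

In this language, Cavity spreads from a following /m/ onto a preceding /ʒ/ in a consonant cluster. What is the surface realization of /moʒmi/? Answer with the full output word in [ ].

[movmi]

Cavity immediately or transitively dominates [coronal], [anterior], [distributed], [strident], [labial], [round].
Spreading Cavity from /m/ onto /ʒ/ replaces those values with /m/'s: [−coronal], [+labial], [−round]. Features outside Cavity ([constricted glottis], [spread glottis], [voice], …) stay as in /ʒ/.
Among the inventory, only /v/ has exactly this specification, giving the surface form [movmi].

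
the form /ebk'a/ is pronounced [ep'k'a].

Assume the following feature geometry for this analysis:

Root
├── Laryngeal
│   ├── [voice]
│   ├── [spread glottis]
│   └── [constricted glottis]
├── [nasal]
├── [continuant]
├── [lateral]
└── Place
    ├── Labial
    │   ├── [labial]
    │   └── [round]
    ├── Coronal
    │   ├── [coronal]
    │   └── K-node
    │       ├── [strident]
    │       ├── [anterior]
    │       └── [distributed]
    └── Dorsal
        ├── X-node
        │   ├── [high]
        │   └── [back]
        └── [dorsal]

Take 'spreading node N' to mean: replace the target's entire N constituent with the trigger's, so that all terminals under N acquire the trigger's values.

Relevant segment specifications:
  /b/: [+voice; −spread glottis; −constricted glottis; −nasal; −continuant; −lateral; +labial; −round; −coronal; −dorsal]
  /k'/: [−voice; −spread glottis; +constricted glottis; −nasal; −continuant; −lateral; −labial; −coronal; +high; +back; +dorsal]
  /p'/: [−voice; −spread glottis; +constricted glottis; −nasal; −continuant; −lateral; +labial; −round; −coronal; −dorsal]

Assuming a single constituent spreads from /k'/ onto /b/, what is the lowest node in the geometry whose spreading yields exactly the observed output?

Feature comparison: [voice], [constricted glottis] differ between /b/ and [p']; the remaining terminals match.
These terminals are all dominated by Laryngeal, and no proper subconstituent of Laryngeal covers them all; Laryngeal is their lowest common ancestor.
If Laryngeal spreads, every terminal under it takes /k'/'s value, producing [p'] as observed.
Since [labial], [dorsal] are preserved even though /k'/ disagrees there, no node above Laryngeal spread.

Laryngeal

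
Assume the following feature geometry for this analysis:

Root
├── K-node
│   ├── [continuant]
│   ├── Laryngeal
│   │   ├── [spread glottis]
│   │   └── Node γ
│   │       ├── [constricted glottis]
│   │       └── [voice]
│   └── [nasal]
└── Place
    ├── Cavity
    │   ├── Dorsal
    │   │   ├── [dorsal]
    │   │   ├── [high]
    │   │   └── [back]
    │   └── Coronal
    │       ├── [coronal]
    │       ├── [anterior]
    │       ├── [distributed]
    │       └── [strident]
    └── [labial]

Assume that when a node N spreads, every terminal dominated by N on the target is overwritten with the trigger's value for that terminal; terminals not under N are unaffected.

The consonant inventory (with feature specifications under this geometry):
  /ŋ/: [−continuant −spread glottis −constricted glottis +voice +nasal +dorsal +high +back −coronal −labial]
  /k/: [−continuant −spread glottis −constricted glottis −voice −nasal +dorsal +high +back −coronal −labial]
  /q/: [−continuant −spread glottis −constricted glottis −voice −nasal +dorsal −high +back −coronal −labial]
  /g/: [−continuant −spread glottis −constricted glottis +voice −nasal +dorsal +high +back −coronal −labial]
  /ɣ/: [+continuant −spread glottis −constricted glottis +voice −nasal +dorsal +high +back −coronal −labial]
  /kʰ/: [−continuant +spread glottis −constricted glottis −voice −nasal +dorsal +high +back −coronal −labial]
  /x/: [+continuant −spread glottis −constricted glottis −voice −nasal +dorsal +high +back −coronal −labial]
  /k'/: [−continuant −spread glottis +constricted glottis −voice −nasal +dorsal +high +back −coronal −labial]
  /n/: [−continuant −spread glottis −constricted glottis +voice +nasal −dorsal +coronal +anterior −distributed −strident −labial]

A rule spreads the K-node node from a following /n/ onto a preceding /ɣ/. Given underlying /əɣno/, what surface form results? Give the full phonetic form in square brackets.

Terminals under K-node in this geometry: [continuant], [spread glottis], [constricted glottis], [voice], [nasal].
After delinking /ɣ/'s K-node and linking /n/'s, the affected terminals become [−continuant], [−spread glottis], [−constricted glottis], [+voice], [+nasal]; [dorsal], [high], [back], … (outside K-node) are retained from /ɣ/.
The resulting bundle matches /ŋ/ in the inventory; substituting it for /ɣ/ gives [əŋno].

[əŋno]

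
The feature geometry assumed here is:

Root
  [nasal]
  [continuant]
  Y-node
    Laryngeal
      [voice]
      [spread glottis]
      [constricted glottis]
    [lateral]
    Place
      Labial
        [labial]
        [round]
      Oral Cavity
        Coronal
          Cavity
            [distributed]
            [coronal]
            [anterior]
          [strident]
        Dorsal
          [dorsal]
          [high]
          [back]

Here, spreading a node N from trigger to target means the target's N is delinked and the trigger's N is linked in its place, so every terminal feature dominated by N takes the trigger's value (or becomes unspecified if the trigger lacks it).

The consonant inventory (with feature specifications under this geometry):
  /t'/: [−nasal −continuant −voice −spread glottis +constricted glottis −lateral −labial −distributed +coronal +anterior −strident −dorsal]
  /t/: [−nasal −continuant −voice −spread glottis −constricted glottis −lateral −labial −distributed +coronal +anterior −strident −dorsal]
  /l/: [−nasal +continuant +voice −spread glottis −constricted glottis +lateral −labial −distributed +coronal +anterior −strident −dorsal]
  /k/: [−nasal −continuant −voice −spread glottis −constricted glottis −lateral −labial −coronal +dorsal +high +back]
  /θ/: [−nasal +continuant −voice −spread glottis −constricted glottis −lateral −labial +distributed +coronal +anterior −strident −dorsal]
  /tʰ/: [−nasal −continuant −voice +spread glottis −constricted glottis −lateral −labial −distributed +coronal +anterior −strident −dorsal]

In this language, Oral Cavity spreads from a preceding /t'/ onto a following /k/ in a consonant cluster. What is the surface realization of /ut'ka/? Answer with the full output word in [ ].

The Oral Cavity node dominates the terminals [distributed], [coronal], [anterior], [strident], [dorsal], [high], [back].
Spreading Oral Cavity from /t'/ onto /k/ replaces those values with /t'/'s: [−distributed], [+coronal], [+anterior], [−strident], [−dorsal]. Features outside Oral Cavity ([nasal], [continuant], [voice], …) stay as in /k/.
Among the inventory, only /t/ has exactly this specification, giving the surface form [ut'ta].

[ut'ta]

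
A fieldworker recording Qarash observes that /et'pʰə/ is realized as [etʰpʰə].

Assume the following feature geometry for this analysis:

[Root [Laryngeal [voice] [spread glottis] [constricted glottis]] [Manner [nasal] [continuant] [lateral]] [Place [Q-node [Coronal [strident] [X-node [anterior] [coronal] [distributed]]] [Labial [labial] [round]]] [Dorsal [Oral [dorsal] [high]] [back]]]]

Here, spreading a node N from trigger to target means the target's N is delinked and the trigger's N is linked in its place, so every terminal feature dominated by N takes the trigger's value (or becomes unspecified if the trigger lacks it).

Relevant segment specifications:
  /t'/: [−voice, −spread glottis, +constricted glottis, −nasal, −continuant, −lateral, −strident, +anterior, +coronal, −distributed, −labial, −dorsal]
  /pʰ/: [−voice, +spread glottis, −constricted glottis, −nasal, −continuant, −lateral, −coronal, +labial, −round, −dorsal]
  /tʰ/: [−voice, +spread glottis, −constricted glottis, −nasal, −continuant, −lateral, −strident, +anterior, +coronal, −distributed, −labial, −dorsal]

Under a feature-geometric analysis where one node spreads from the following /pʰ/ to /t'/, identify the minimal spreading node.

Laryngeal

Feature comparison: [spread glottis], [constricted glottis] differ between /t'/ and [tʰ]; the remaining terminals match.
The smallest constituent containing every changed terminal is Laryngeal — each of its daughters lacks at least one of the affected features.
Delinking /t'/'s Laryngeal and associating /pʰ/'s Laryngeal gives precisely the feature bundle of [tʰ].
[coronal], [labial] — on which /pʰ/ differs from /t'/ — are unchanged, so Root cannot have spread; the constituent is no larger than Laryngeal.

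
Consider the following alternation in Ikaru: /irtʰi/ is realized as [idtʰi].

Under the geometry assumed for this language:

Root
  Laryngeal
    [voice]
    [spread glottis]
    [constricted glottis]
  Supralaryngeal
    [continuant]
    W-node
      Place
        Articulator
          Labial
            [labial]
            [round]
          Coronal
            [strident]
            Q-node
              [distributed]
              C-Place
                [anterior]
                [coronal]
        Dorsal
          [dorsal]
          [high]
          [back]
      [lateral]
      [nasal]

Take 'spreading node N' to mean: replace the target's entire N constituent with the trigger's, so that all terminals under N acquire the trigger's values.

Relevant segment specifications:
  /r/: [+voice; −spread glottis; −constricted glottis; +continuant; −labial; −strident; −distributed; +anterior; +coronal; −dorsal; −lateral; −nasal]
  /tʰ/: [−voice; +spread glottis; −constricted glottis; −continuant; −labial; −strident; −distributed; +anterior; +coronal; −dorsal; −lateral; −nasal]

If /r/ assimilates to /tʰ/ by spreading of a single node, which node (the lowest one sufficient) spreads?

[continuant]

Comparing /r/ with its surface form [d], the only feature that changes is [continuant].
Only a single terminal changes, and /tʰ/ supplies the new value, so [continuant] itself is the minimal spreading constituent.
Features on which the two segments disagree outside [continuant], such as [voice], [spread glottis], are unchanged — nothing dominating them spread, and [continuant] is the minimal sufficient constituent.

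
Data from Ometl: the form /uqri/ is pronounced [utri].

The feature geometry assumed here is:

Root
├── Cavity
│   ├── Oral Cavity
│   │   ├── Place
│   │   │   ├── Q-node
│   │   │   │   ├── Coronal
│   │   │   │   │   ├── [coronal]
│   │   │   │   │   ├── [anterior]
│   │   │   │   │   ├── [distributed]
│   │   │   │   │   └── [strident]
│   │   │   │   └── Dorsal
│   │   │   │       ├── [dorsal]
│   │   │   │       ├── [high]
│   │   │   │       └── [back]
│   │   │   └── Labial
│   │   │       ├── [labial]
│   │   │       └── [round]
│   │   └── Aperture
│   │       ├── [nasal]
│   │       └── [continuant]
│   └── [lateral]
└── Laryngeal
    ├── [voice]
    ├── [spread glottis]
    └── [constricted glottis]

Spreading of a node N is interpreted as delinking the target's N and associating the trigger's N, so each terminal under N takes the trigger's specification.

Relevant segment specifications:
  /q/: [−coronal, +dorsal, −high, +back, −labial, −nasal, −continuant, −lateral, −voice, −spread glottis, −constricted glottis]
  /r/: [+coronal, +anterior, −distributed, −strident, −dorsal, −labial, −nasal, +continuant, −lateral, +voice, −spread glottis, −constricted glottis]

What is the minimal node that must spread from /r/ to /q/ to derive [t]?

Comparing /q/ with its surface form [t], the features that change are [coronal], [anterior], [distributed], [strident], [dorsal], [high], [back].
In this geometry the lowest node dominating all of them is Q-node: every daughter of Q-node dominates only a proper subset, so no lower node suffices.
Spreading Q-node from /r/ overwrites each of those terminals with /r/'s values, yielding exactly [t].
Features on which the two segments disagree outside Q-node, such as [voice], [continuant], are unchanged — nothing dominating them spread, and Q-node is the minimal sufficient constituent.

Q-node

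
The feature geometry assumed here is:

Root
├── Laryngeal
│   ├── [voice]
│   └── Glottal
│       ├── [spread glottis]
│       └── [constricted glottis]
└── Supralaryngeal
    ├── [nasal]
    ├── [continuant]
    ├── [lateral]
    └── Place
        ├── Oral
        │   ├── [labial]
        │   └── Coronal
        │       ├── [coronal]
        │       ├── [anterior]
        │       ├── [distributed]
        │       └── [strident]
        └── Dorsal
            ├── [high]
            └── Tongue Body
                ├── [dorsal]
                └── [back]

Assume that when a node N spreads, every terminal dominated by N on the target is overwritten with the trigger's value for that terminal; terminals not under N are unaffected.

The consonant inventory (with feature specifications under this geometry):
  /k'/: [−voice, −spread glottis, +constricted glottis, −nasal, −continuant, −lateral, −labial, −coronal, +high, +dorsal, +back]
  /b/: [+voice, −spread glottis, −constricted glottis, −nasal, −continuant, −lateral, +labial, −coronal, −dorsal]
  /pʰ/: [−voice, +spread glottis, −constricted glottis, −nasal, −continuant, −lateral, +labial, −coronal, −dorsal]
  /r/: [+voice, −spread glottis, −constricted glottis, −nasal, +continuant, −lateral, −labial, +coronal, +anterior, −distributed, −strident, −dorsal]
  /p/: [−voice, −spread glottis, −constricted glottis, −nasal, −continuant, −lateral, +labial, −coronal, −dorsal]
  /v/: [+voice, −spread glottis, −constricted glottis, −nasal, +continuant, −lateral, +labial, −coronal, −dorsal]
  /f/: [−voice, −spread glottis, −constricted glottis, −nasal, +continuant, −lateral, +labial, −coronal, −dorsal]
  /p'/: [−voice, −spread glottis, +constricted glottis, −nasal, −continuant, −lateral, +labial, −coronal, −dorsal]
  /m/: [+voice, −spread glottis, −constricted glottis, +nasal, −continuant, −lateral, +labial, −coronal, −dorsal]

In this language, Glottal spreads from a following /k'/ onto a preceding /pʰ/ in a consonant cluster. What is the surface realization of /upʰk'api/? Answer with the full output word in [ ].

[up'k'api]

Glottal immediately or transitively dominates [spread glottis], [constricted glottis].
The target acquires /k'/'s values for everything under Glottal — [−spread glottis], [+constricted glottis] — while keeping its own [voice], [nasal], [continuant], ….
Among the inventory, only /p'/ has exactly this specification, giving the surface form [up'k'api].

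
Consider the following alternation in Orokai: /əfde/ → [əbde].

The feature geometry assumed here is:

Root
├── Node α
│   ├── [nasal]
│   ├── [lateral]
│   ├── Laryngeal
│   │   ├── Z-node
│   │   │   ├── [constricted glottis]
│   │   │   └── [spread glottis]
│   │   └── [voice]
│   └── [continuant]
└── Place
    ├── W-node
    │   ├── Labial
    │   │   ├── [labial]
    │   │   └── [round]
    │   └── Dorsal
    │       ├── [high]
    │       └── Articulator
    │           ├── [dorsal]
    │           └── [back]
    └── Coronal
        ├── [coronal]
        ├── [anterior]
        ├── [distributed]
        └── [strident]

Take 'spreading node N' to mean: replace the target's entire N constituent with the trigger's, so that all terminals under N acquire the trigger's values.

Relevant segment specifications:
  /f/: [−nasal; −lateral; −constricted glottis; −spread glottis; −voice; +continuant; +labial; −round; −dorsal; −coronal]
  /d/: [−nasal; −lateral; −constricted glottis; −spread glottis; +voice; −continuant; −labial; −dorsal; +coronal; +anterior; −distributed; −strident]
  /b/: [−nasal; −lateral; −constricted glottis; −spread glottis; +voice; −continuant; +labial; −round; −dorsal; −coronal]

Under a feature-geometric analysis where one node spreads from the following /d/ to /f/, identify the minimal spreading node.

Node α

The alternation /f/ → [b] changes [voice], [continuant] and nothing else.
These terminals are all dominated by Node α, and no proper subconstituent of Node α covers them all; Node α is their lowest common ancestor.
If Node α spreads, every terminal under it takes /d/'s value, producing [b] as observed.
Had Root spread, [coronal], [labial] would have taken /d/'s values; they stay as in /f/, confirming the spreading constituent is exactly Node α.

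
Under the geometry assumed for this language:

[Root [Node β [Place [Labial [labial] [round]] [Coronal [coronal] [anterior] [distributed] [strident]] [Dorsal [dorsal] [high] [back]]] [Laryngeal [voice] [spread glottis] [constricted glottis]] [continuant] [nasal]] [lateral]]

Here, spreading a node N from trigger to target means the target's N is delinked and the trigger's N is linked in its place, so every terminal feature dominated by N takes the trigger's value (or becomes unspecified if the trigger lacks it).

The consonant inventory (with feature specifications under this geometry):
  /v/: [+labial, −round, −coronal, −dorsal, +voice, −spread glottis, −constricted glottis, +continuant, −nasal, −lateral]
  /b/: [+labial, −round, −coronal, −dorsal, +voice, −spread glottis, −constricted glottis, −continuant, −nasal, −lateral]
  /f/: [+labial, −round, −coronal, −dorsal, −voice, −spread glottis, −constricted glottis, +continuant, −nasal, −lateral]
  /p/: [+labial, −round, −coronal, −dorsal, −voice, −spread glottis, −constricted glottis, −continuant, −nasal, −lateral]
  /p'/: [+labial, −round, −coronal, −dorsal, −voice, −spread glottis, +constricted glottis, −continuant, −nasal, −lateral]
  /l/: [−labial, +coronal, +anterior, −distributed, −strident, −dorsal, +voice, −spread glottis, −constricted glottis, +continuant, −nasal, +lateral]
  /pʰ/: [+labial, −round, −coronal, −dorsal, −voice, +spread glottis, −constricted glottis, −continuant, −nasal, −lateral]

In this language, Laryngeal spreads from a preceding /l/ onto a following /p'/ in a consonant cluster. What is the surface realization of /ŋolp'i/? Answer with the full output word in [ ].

[ŋolbi]

The Laryngeal node dominates the terminals [voice], [spread glottis], [constricted glottis].
The target acquires /l/'s values for everything under Laryngeal — [+voice], [−spread glottis], [−constricted glottis] — while keeping its own [labial], [round], [coronal], ….
The resulting bundle matches /b/ in the inventory; substituting it for /p'/ gives [ŋolbi].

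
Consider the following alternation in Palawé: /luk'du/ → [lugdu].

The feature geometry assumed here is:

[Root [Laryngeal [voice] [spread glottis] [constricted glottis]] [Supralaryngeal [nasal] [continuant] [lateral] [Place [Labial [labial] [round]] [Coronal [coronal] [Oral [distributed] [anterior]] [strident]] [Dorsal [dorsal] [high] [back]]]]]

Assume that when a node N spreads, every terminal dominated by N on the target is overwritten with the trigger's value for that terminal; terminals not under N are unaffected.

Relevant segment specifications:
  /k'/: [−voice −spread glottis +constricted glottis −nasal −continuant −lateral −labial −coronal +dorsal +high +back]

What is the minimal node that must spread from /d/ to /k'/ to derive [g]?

Laryngeal

The alternation /k'/ → [g] changes [voice], [constricted glottis] and nothing else.
Tracing each changed feature up the tree, the paths first meet at Laryngeal; any lower node misses at least one of them.
Spreading Laryngeal from /d/ overwrites each of those terminals with /d/'s values, yielding exactly [g].
[dorsal], [coronal] — on which /d/ differs from /k'/ — are unchanged, so Root cannot have spread; the constituent is no larger than Laryngeal.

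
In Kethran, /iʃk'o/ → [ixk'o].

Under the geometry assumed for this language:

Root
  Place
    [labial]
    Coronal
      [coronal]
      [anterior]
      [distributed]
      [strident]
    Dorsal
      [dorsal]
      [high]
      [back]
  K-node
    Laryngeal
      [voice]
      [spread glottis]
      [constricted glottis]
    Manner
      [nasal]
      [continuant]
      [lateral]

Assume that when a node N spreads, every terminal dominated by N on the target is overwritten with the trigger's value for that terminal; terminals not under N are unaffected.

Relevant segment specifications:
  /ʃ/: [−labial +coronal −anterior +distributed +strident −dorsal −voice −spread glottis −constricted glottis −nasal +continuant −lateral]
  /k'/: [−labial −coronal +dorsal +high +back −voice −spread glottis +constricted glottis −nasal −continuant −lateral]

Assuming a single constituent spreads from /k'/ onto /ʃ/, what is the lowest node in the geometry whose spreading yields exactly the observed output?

Comparing /ʃ/ with its surface form [x], the features that change are [coronal], [anterior], [distributed], [strident], [dorsal], [high], [back].
Tracing each changed feature up the tree, the paths first meet at Place; any lower node misses at least one of them.
Delinking /ʃ/'s Place and associating /k'/'s Place gives precisely the feature bundle of [x].
[constricted glottis], [continuant] — on which /k'/ differs from /ʃ/ — are unchanged, so Root cannot have spread; the constituent is no larger than Place.

Place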